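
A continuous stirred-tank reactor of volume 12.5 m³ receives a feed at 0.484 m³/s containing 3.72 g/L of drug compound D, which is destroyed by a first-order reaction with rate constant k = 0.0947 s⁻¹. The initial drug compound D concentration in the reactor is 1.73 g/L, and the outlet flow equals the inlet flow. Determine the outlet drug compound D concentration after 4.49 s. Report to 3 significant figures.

V dC/dt = Q(C_in − C) − k V C.
dC/dt = (Q/V) C_in − (Q/V + k) C; effective rate a = Q/V + k = 0.038720 + 0.0947 = 0.13342 s⁻¹.
C_ss = Q C_in/(Q + kV) = 1.0796 g/L; C(t) = C_ss + (C₀ − C_ss) e^(−a t).
C(4.49) = 1.0796 + (0.65041)·e^(−0.13342·4.49) = 1.0796 + (0.65041)·0.54933 = 1.4369 g/L.

1.44 g/L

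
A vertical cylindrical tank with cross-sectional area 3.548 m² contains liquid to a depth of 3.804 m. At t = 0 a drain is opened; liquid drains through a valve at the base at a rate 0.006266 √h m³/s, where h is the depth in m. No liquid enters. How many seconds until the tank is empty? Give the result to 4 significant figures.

A dh/dt = −Q_out = −0.006266 √h.
Separate and integrate: 2(√h − √h₀) = −(0.006266/A) t.
Set h = 0: 2√h₀ = (0.006266/A) t_empty ⇒ t_empty = 2A√h₀/0.006266.
t_empty = 2·3.548·√3.804/0.006266 = 7.09600·1.95038/0.006266 = 2208.73 s.

2209 s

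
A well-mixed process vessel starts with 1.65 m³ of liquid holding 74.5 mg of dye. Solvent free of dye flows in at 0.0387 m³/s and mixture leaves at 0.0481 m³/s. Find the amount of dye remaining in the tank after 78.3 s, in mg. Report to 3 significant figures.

Let m(t) be the amount of dye. Volume: V(t) = V₀ + (Q_in − Q_out) t = 1.65 − 0.0094000 t; V(78.3) = 0.91398 m³.
Species balance (pure solvent in): dm/dt = −Q_out · m/V(t).
dm/m = −Q_out dt/(V₀ − 0.0094000 t); integrating gives ln(m/m₀) = −(Q_out/(Q_in−Q_out)) ln(V/V₀).
m = m₀ (V₀/V)^(Q_out/(Q_in−Q_out)) = 74.5 × (1.65/0.91398)^(-5.1170) = 3.6258 mg.

3.63 mg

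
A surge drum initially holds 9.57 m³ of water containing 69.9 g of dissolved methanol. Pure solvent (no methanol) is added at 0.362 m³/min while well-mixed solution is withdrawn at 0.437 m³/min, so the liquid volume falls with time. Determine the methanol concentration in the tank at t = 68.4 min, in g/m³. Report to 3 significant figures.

Let m(t) be the amount of methanol. Volume: V(t) = V₀ + (Q_in − Q_out) t = 9.57 − 0.075000 t; V(68.4) = 4.4400 m³.
No methanol enters, so dm/dt = −Q_out · (m/V).
dm/m = −Q_out dt/(V₀ − 0.075000 t); integrating gives ln(m/m₀) = −(Q_out/(Q_in−Q_out)) ln(V/V₀).
m = m₀ (V₀/V)^(Q_out/(Q_in−Q_out)) = 69.9 × (9.57/4.4400)^(-5.8267) = 0.79637 g.
C = m/V = 0.79637/4.4400 = 0.17936 g/m³.

0.179 g/m³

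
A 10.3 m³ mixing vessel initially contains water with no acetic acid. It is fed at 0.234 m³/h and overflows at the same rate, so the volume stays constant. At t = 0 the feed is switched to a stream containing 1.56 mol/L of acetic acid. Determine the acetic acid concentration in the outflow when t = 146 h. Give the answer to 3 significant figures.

Accumulation = in − out for the solute gives V dC/dt = Q(C_in − C).
Time constant τ = V/Q = 10.3/0.234 = 44.017 h.
C approaches C_in exponentially: C(t) = C_in + (C₀ − C_in) e^(−t/τ).
C(146) = 1.56 + (0 − 1.56)·e^(−146/44.017) = 1.56 + (-1.5600)·0.036265 = 1.5034 mol/L.

1.50 mol/L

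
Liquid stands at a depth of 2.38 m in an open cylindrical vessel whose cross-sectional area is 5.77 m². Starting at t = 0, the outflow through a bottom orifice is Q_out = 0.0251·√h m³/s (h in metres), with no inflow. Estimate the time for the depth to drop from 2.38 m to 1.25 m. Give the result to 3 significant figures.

195 s

With no inflow, A dh/dt = −0.0251 √h.
∫ h^(−1/2) dh = −(0.0251/A) ∫ dt, giving 2√h = 2√h₀ − (0.0251/A) t.
t = 2A(√h₀ − √h)/0.0251 = 2·5.77·(√2.38 − √1.25)/0.0251
  = 11.540 × (1.5427 − 1.1180) / 0.0251 = 195.26 s.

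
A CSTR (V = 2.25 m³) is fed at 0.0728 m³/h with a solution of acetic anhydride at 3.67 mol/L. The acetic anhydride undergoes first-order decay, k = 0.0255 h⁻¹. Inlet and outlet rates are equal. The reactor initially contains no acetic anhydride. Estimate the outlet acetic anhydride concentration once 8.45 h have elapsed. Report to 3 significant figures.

0.794 mol/L

V dC/dt = Q(C_in − C) − k V C.
dC/dt = (Q/V) C_in − (Q/V + k) C; effective rate a = Q/V + k = 0.032356 + 0.0255 = 0.057856 h⁻¹.
C_ss = Q C_in/(Q + kV) = 2.0524 mol/L; C(t) = C_ss + (C₀ − C_ss) e^(−a t).
C(8.45) = 2.0524 + (-2.0524)·e^(−0.057856·8.45) = 2.0524 + (-2.0524)·0.61331 = 0.79365 mol/L.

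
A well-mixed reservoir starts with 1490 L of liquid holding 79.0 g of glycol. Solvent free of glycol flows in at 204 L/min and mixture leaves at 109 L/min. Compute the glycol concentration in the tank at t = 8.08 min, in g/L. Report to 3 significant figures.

0.0217 g/L

Total volume: dV/dt = Q_in − Q_out = 95.000 L/min, so V(t) = 1490 + 95.000 t and V(8.08) = 2257.6 L.
No glycol enters, so dm/dt = −Q_out · (m/V).
dm/m = −Q_out dt/(V₀ + 95.000 t); integrating gives ln(m/m₀) = −(Q_out/(Q_in−Q_out)) ln(V/V₀).
m = m₀ (V₀/V)^(Q_out/(Q_in−Q_out)) = 79.0 × (1490/2257.6)^(1.1474) = 49.042 g.
C = m/V = 49.042/2257.6 = 0.021723 g/L.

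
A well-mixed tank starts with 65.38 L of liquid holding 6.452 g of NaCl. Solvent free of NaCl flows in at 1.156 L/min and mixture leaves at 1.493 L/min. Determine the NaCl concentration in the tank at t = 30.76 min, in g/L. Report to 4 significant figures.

0.05458 g/L

Let m(t) be the amount of NaCl. Volume: V(t) = V₀ + (Q_in − Q_out) t = 65.38 − 0.337000 t; V(30.76) = 55.0139 L.
No NaCl enters, so dm/dt = −Q_out · (m/V).
dm/m = −Q_out dt/(V₀ − 0.337000 t); integrating gives ln(m/m₀) = −(Q_out/(Q_in−Q_out)) ln(V/V₀).
m = m₀ (V₀/V)^(Q_out/(Q_in−Q_out)) = 6.452 × (65.38/55.0139)^(-4.43027) = 3.00293 g.
C = m/V = 3.00293/55.0139 = 0.0545850 g/L.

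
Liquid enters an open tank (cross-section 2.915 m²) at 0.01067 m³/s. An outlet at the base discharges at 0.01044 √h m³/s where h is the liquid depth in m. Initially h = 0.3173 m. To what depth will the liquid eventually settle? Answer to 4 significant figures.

1.045 m

A dh/dt = Q_in − 0.01044 √h. Steady state requires inflow = outflow:
Q_in = 0.01044 √h_ss ⇒ √h_ss = 0.01067/0.01044 = 1.02203.
h_ss = 1.02203² = 1.04455 m. (Since h₀ = 0.3173 m < h_ss, the level will rise toward this value.)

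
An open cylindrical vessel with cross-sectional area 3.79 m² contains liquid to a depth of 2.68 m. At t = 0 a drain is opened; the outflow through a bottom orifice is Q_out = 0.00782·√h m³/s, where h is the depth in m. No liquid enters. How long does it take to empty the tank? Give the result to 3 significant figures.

1590 s

A dh/dt = −Q_out = −0.00782 √h.
Separate and integrate: 2(√h − √h₀) = −(0.00782/A) t.
Tank is empty when √h = 0: t_empty = 2A√h₀/0.00782.
t_empty = 2·3.79·√2.68/0.00782 = 7.5800·1.6371/0.00782 = 1586.8 s.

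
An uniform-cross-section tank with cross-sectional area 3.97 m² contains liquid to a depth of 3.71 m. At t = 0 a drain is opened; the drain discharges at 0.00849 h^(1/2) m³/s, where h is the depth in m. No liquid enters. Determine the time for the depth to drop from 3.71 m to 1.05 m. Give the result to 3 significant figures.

Volume balance on the tank: A dh/dt = −0.00849 √h.
This is separable: 2 d(√h)/dt = −0.00849/A, so √h = √h₀ − (0.00849/(2A)) t.
t = 2A(√h₀ − √h)/0.00849 = 2·3.97·(√3.71 − √1.05)/0.00849
  = 7.9400 × (1.9261 − 1.0247) / 0.00849 = 843.04 s.

843 s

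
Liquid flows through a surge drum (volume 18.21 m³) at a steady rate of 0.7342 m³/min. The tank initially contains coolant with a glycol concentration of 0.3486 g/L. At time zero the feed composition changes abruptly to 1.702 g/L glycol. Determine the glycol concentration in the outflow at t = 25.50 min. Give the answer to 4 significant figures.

1.218 g/L

Transient balance on the dissolved component: V dC/dt = Q(C_in − C).
Rewrite as dC/dt + C/τ = C_in/τ, τ = V/Q = 24.8025 min.
C approaches C_in exponentially: C(t) = C_in + (C₀ − C_in) e^(−t/τ).
C(25.50) = 1.702 + (0.3486 − 1.702)·e^(−25.50/24.8025) = 1.702 + (-1.35340)·0.357678 = 1.21792 g/L.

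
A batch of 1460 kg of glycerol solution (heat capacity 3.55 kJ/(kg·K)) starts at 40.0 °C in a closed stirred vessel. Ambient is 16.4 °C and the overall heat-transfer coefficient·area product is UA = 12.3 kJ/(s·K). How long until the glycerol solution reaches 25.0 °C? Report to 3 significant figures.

First-law balance (no shaft work): M c_p dT/dt = −UA(T − T_amb).
τ = M c_p/UA = 421.38 s; T_ss = T_amb = 16.400 °C.
T(t) = T_ss + (T₀ − T_ss)e^(−t/τ); set T = 25.0:
t = −τ ln[(T − T_ss)/(T₀ − T_ss)] = −421.38 · ln(0.36441) = 425.38 s.

425 s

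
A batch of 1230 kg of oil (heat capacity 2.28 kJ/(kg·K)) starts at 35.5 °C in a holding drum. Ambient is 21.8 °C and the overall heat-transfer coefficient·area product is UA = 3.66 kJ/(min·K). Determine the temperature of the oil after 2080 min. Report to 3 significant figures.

22.7 °C

Lumped-capacitance energy balance: M c_p dT/dt = UA(T_amb − T).
dT/dt = (T_ss − T)/τ with T_ss = T_amb = 21.800 °C, τ = M c_p/UA = 1230·2.28/3.66 = 766.23 min.
Solution: T(t) = T_ss + (T₀ − T_ss) e^(−t/τ).
T(2080) = 21.800 + (13.700)·0.066232 = 22.707 °C.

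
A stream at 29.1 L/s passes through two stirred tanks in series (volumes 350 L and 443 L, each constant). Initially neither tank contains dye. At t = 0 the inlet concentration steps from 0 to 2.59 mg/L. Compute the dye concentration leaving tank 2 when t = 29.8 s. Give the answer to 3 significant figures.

1.67 mg/L

Time constants: τᵢ = Vᵢ/Q for each well-mixed tank.
τ₁ = 350/29.1 = 12.027 s; τ₂ = 443/29.1 = 15.223 s.
Solving the cascade with C₁(0)=C₂(0)=0 gives C₂(t) = C_in[1 − (τ₁ e^(−t/τ₁) − τ₂ e^(−t/τ₂))/(τ₁ − τ₂)].
At t = 29.8: e^(−t/τ₁) = 0.083940, e^(−t/τ₂) = 0.14121.
C₂ = 2.59·[1 − (12.027·0.083940 − 15.223·0.14121)/(-3.1959)] = 2.59·0.64326 = 1.6661 mg/L.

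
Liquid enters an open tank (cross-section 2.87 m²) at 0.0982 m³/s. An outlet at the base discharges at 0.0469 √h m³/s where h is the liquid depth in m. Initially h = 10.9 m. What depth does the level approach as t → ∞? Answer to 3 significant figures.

4.38 m

Level balance: A dh/dt = 0.0982 − 0.0469 √h. Setting dh/dt = 0:
Q_in = 0.0469 √h_ss ⇒ √h_ss = 0.0982/0.0469 = 2.0938.
h_ss = 2.0938² = 4.3841 m. (Since h₀ = 10.9 m > h_ss, the level will fall toward this value.)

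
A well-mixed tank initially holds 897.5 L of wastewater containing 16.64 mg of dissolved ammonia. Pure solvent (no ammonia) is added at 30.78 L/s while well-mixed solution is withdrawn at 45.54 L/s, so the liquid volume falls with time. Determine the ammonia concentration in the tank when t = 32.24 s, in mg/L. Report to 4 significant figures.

0.003836 mg/L

Let m(t) be the amount of ammonia. Volume: V(t) = V₀ + (Q_in − Q_out) t = 897.5 − 14.7600 t; V(32.24) = 421.638 L.
No ammonia enters, so dm/dt = −Q_out · (m/V).
Separate: dm/m = −Q_out dt/V(t) ⇒ ln(m/m₀) = −(Q_out/(Q_in−Q_out)) ln(V/V₀).
m = m₀ (V₀/V)^(Q_out/(Q_in−Q_out)) = 16.64 × (897.5/421.638)^(-3.08537) = 1.61756 mg.
C = m/V = 1.61756/421.638 = 0.00383637 mg/L.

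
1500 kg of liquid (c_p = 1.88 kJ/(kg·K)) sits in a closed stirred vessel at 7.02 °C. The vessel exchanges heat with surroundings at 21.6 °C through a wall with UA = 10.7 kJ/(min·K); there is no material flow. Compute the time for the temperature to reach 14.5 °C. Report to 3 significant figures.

190 min

Heat balance on the well-mixed liquid: M c_p dT/dt = −UA(T − T_amb).
τ = M c_p/UA = 263.55 min; T_ss = T_amb = 21.600 °C.
T(t) = T_ss + (T₀ − T_ss)e^(−t/τ); set T = 14.5:
t = −τ ln[(T − T_ss)/(T₀ − T_ss)] = −263.55 · ln(0.48697) = 189.64 min.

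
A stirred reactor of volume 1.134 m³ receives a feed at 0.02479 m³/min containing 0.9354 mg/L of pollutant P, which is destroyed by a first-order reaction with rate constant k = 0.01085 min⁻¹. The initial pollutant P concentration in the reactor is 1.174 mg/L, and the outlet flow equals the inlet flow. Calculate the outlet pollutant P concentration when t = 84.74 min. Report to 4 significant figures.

0.6595 mg/L

V dC/dt = Q(C_in − C) − k V C.
This is linear with rate a = Q/V + k = 0.0327107 min⁻¹.
C_ss = Q C_in/(Q + kV) = 0.625132 mg/L; C(t) = C_ss + (C₀ − C_ss) e^(−a t).
C(84.74) = 0.625132 + (0.548868)·e^(−0.0327107·84.74) = 0.625132 + (0.548868)·0.0625429 = 0.659459 mg/L.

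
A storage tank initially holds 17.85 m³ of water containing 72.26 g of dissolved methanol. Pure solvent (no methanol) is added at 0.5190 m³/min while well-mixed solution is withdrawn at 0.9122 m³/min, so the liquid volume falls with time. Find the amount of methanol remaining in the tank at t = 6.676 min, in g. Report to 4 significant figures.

Let m(t) be the amount of methanol. Volume: V(t) = V₀ + (Q_in − Q_out) t = 17.85 − 0.393200 t; V(6.676) = 15.2250 m³.
Solute balance: dm/dt = 0 − Q_out C = −Q_out m/V(t).
dm/m = −Q_out dt/(V₀ − 0.393200 t); integrating gives ln(m/m₀) = −(Q_out/(Q_in−Q_out)) ln(V/V₀).
m = m₀ (V₀/V)^(Q_out/(Q_in−Q_out)) = 72.26 × (17.85/15.2250)^(-2.31994) = 49.9614 g.

49.96 g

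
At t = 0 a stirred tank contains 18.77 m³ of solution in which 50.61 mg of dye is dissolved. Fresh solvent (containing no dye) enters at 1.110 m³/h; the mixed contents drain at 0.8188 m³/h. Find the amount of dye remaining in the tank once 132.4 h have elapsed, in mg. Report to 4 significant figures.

Let m(t) be the amount of dye. Volume: V(t) = V₀ + (Q_in − Q_out) t = 18.77 + 0.291200 t; V(132.4) = 57.3249 m³.
No dye enters, so dm/dt = −Q_out · (m/V).
Separate: dm/m = −Q_out dt/V(t) ⇒ ln(m/m₀) = −(Q_out/(Q_in−Q_out)) ln(V/V₀).
m = m₀ (V₀/V)^(Q_out/(Q_in−Q_out)) = 50.61 × (18.77/57.3249)^(2.81181) = 2.19204 mg.

2.192 mg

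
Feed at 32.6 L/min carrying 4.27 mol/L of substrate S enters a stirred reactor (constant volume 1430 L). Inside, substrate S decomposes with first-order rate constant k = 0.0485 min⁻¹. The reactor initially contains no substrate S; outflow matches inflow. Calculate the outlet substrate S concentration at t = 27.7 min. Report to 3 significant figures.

1.18 mol/L

V dC/dt = Q(C_in − C) − k V C.
dC/dt = (Q/V) C_in − (Q/V + k) C; effective rate a = Q/V + k = 0.022797 + 0.0485 = 0.071297 min⁻¹.
C_ss = Q C_in/(Q + kV) = 1.3653 mol/L; C(t) = C_ss + (C₀ − C_ss) e^(−a t).
C(27.7) = 1.3653 + (-1.3653)·e^(−0.071297·27.7) = 1.3653 + (-1.3653)·0.13877 = 1.1759 mol/L.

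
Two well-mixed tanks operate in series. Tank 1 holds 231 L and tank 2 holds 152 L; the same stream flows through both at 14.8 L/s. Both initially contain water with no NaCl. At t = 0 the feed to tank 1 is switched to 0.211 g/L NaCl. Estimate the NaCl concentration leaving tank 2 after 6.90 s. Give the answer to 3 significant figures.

Each tank obeys Vᵢ dCᵢ/dt = Q(Cᵢ₋₁ − Cᵢ), so τᵢ = Vᵢ/Q.
τ₁ = 231/14.8 = 15.608 s; τ₂ = 152/14.8 = 10.270 s.
Solving the cascade with C₁(0)=C₂(0)=0 gives C₂(t) = C_in[1 − (τ₁ e^(−t/τ₁) − τ₂ e^(−t/τ₂))/(τ₁ − τ₂)].
At t = 6.90: e^(−t/τ₁) = 0.64270, e^(−t/τ₂) = 0.51077.
C₂ = 0.211·[1 − (15.608·0.64270 − 10.270·0.51077)/(5.3378)] = 0.211·0.10346 = 0.021829 g/L.

0.0218 g/L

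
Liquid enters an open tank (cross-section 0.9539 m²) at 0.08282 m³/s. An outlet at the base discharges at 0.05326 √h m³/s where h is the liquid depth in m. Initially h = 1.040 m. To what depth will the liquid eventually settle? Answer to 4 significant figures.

Volume balance on the tank: A dh/dt = Q_in − 0.05326 √h. At steady state dh/dt = 0:
Q_in = 0.05326 √h_ss ⇒ √h_ss = 0.08282/0.05326 = 1.55501.
h_ss = 1.55501² = 2.41807 m. (Since h₀ = 1.040 m < h_ss, the level will rise toward this value.)

2.418 m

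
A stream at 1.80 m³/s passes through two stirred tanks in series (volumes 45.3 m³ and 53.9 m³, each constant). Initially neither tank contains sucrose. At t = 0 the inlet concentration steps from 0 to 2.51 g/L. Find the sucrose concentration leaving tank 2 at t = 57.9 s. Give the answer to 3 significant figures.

Each tank obeys Vᵢ dCᵢ/dt = Q(Cᵢ₋₁ − Cᵢ), so τᵢ = Vᵢ/Q.
τ₁ = 45.3/1.80 = 25.167 s; τ₂ = 53.9/1.80 = 29.944 s.
Tank 1: C₁ = C_in(1 − e^(−t/τ₁)). Tank 2 (τ₁ ≠ τ₂): C₂ = C_in[1 − (τ₁ e^(−t/τ₁) − τ₂ e^(−t/τ₂))/(τ₁ − τ₂)].
At t = 57.9: e^(−t/τ₁) = 0.10019, e^(−t/τ₂) = 0.14463.
C₂ = 2.51·[1 − (25.167·0.10019 − 29.944·0.14463)/(-4.7778)] = 2.51·0.62130 = 1.5595 g/L.

1.56 g/L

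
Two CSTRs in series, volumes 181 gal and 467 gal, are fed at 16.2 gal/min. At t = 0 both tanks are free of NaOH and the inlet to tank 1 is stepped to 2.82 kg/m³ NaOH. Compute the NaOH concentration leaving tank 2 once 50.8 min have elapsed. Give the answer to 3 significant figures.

Time constants: τᵢ = Vᵢ/Q for each well-mixed tank.
τ₁ = 181/16.2 = 11.173 min; τ₂ = 467/16.2 = 28.827 min.
Tank 1: C₁ = C_in(1 − e^(−t/τ₁)). Tank 2 (τ₁ ≠ τ₂): C₂ = C_in[1 − (τ₁ e^(−t/τ₁) − τ₂ e^(−t/τ₂))/(τ₁ − τ₂)].
At t = 50.8: e^(−t/τ₁) = 0.010602, e^(−t/τ₂) = 0.17166.
C₂ = 2.82·[1 − (11.173·0.010602 − 28.827·0.17166)/(-17.654)] = 2.82·0.72641 = 2.0485 kg/m³.

2.05 kg/m³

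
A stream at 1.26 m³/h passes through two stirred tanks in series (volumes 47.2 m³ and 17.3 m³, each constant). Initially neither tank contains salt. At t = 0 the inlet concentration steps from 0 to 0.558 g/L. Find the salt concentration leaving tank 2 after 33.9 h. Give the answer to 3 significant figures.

Species balance on tank i: dCᵢ/dt = (Cᵢ₋₁ − Cᵢ)/τᵢ with τᵢ = Vᵢ/Q.
τ₁ = 47.2/1.26 = 37.460 h; τ₂ = 17.3/1.26 = 13.730 h.
Tank 1: C₁ = C_in(1 − e^(−t/τ₁)). Tank 2 (τ₁ ≠ τ₂): C₂ = C_in[1 − (τ₁ e^(−t/τ₁) − τ₂ e^(−t/τ₂))/(τ₁ − τ₂)].
At t = 33.9: e^(−t/τ₁) = 0.40456, e^(−t/τ₂) = 0.084668.
C₂ = 0.558·[1 − (37.460·0.40456 − 13.730·0.084668)/(23.730)] = 0.558·0.41035 = 0.22898 g/L.

0.229 g/L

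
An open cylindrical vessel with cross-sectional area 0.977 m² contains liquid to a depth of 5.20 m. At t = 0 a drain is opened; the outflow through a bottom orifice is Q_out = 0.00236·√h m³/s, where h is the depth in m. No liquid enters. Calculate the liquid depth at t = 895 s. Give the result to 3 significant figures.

With no inflow, A dh/dt = −0.00236 √h.
This is separable: 2 d(√h)/dt = −0.00236/A, so √h = √h₀ − (0.00236/(2A)) t.
√h = √5.20 − 0.00236·895/(2·0.977) = 2.2804 − 1.0810 = 1.1994.
h = 1.1994² = 1.4385 m.

1.44 m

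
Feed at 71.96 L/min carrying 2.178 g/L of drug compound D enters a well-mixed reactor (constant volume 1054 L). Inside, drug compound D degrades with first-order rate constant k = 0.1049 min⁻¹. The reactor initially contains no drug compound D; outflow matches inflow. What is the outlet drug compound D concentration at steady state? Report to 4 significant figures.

0.8587 g/L

V dC/dt = Q(C_in − C) − k V C.
Steady state (dC/dt = 0): C_ss = Q C_in/(Q + kV) = C_in/(1 + kV/Q).
C_ss = 71.96·2.178/(71.96 + 0.1049·1054) = 156.729/182.525 = 0.858673 g/L.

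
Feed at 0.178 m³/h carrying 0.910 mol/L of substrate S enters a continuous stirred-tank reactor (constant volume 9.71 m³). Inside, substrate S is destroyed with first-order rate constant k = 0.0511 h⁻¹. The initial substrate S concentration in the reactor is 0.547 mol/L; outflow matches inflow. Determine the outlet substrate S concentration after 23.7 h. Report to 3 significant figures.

0.299 mol/L

Accumulation = in − out − consumed: V dC/dt = Q C_in − Q C − k V C.
This is linear with rate a = Q/V + k = 0.069432 h⁻¹.
C_ss = Q C_in/(Q + kV) = 0.24026 mol/L; C(t) = C_ss + (C₀ − C_ss) e^(−a t).
C(23.7) = 0.24026 + (0.30674)·e^(−0.069432·23.7) = 0.24026 + (0.30674)·0.19291 = 0.29943 mol/L.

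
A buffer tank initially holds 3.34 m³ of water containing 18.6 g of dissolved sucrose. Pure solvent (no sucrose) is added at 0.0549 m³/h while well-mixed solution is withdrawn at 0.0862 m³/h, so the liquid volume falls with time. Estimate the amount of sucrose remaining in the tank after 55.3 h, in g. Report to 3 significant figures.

2.49 g

Let m(t) be the amount of sucrose. Volume: V(t) = V₀ + (Q_in − Q_out) t = 3.34 − 0.031300 t; V(55.3) = 1.6091 m³.
Solute balance: dm/dt = 0 − Q_out C = −Q_out m/V(t).
Separate: dm/m = −Q_out dt/V(t) ⇒ ln(m/m₀) = −(Q_out/(Q_in−Q_out)) ln(V/V₀).
m = m₀ (V₀/V)^(Q_out/(Q_in−Q_out)) = 18.6 × (3.34/1.6091)^(-2.7540) = 2.4892 g.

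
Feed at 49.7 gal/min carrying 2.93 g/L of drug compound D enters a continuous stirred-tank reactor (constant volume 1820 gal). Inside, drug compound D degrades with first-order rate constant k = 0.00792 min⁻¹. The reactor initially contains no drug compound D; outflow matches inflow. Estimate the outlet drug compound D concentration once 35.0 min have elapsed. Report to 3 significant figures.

Species balance: V dC/dt = Q C_in − Q C − k V C.
This is linear with rate a = Q/V + k = 0.035228 min⁻¹.
C_ss = Q C_in/(Q + kV) = 2.2713 g/L; C(t) = C_ss + (C₀ − C_ss) e^(−a t).
C(35.0) = 2.2713 + (-2.2713)·e^(−0.035228·35.0) = 2.2713 + (-2.2713)·0.29143 = 1.6094 g/L.

1.61 g/L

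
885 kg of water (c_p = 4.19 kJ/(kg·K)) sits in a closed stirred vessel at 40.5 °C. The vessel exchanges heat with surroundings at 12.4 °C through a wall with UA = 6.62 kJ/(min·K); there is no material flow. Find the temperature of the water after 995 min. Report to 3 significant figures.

Lumped-capacitance energy balance: M c_p dT/dt = UA(T_amb − T).
dT/dt = (T_ss − T)/τ with T_ss = T_amb = 12.400 °C, τ = M c_p/UA = 885·4.19/6.62 = 560.14 min.
This is linear first-order; T(t) = T_ss + (T₀ − T_ss) e^(−t/τ).
T(995) = 12.400 + (28.100)·0.16926 = 17.156 °C.

17.2 °C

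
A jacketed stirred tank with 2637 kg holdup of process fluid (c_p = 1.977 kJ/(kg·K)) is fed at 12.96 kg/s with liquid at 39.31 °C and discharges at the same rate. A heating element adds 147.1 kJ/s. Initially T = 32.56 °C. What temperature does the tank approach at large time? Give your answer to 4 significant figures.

M c_p dT/dt = ṁ c_p (T_in − T) + Q̇.
At steady state dT/dt = 0 ⇒ T_ss = T_in + Q̇/(ṁ c_p) = 39.31 + 147.1/(12.96·1.977) = 45.0512 °C.

45.05 °C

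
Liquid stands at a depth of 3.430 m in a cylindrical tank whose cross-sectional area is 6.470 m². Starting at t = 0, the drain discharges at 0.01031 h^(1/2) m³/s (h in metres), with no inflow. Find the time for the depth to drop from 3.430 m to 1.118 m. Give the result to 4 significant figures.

With no inflow, A dh/dt = −0.01031 √h.
This is separable: 2 d(√h)/dt = −0.01031/A, so √h = √h₀ − (0.01031/(2A)) t.
t = 2A(√h₀ − √h)/0.01031 = 2·6.470·(√3.430 − √1.118)/0.01031
  = 12.9400 × (1.85203 − 1.05736) / 0.01031 = 997.385 s.

997.4 s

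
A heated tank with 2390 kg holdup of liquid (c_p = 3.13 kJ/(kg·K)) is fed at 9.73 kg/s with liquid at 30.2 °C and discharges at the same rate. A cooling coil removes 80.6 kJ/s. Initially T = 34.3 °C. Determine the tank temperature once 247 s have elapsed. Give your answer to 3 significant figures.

Energy balance: M c_p dT/dt = ṁ c_p (T_in − T) − 80.6.
Rearrange: dT/dt = (T_ss − T)/τ with τ = M/ṁ = 245.63 s and T_ss = T_in − Q̇/(ṁ c_p) = 27.553 °C.
Integrating: T(t) = T_ss + (T₀ − T_ss) e^(−t/τ).
T(247) = 27.553 + (6.7465)·e^(−247/245.63) = 27.553 + (6.7465)·0.36584 = 30.022 °C.

30.0 °C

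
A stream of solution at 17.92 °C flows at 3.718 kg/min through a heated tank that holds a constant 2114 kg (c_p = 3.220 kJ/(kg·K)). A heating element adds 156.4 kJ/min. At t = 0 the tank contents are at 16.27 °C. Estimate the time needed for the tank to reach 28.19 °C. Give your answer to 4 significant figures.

944.6 min

M c_p dT/dt = ṁ c_p (T_in − T) + Q̇.
τ = M/ṁ = 568.585 min; T_ss = T_in + Q̇/(ṁ c_p) = 30.9839 °C.
T(t) = T_ss + (T₀ − T_ss) e^(−t/τ). Set T = 28.19:
e^(−t/τ) = (28.19 − 30.9839)/(16.27 − 30.9839) = 0.189879
t = −568.585 · ln(0.189879) = 944.628 min.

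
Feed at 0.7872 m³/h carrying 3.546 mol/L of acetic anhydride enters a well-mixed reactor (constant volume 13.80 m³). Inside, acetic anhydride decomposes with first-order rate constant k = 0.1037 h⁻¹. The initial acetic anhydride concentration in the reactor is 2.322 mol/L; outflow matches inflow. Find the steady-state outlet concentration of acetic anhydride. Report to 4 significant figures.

V dC/dt = Q(C_in − C) − k V C.
Steady state (dC/dt = 0): C_ss = Q C_in/(Q + kV) = C_in/(1 + kV/Q).
C_ss = 0.7872·3.546/(0.7872 + 0.1037·13.80) = 2.79141/2.21826 = 1.25838 mol/L.

1.258 mol/L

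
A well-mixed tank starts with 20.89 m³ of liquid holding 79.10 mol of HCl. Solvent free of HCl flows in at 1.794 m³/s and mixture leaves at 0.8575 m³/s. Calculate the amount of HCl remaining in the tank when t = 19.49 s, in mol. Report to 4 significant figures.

44.51 mol

Total volume: dV/dt = Q_in − Q_out = 0.936500 m³/s, so V(t) = 20.89 + 0.936500 t and V(19.49) = 39.1424 m³.
Species balance (pure solvent in): dm/dt = −Q_out · m/V(t).
dm/m = −Q_out dt/(V₀ + 0.936500 t); integrating gives ln(m/m₀) = −(Q_out/(Q_in−Q_out)) ln(V/V₀).
m = m₀ (V₀/V)^(Q_out/(Q_in−Q_out)) = 79.10 × (20.89/39.1424)^(0.915643) = 44.5115 mol.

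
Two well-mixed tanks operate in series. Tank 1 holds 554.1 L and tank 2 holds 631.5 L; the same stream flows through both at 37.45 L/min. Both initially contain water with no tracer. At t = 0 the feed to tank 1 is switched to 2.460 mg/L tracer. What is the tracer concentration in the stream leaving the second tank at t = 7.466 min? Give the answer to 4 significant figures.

0.2017 mg/L

Each tank obeys Vᵢ dCᵢ/dt = Q(Cᵢ₋₁ − Cᵢ), so τᵢ = Vᵢ/Q.
τ₁ = 554.1/37.45 = 14.7957 min; τ₂ = 631.5/37.45 = 16.8625 min.
Solving the cascade with C₁(0)=C₂(0)=0 gives C₂(t) = C_in[1 − (τ₁ e^(−t/τ₁) − τ₂ e^(−t/τ₂))/(τ₁ − τ₂)].
At t = 7.466: e^(−t/τ₁) = 0.603744, e^(−t/τ₂) = 0.642263.
C₂ = 2.460·[1 − (14.7957·0.603744 − 16.8625·0.642263)/(-2.06676)] = 2.460·0.0819856 = 0.201685 mg/L.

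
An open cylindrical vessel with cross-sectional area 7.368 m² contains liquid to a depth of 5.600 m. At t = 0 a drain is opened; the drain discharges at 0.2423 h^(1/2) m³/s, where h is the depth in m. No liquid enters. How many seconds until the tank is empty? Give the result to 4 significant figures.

A dh/dt = −Q_out = −0.2423 √h.
This is separable: 2 d(√h)/dt = −0.2423/A, so √h = √h₀ − (0.2423/(2A)) t.
Set h = 0: 2√h₀ = (0.2423/A) t_empty ⇒ t_empty = 2A√h₀/0.2423.
t_empty = 2·7.368·√5.600/0.2423 = 14.7360·2.36643/0.2423 = 143.920 s.

143.9 s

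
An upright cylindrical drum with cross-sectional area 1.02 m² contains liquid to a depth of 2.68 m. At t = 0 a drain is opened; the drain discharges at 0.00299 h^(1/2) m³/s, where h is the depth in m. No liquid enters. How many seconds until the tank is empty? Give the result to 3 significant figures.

1120 s

With no inflow, A dh/dt = −0.00299 √h.
This is separable: 2 d(√h)/dt = −0.00299/A, so √h = √h₀ − (0.00299/(2A)) t.
Set h = 0: 2√h₀ = (0.00299/A) t_empty ⇒ t_empty = 2A√h₀/0.00299.
t_empty = 2·1.02·√2.68/0.00299 = 2.0400·1.6371/0.00299 = 1116.9 s.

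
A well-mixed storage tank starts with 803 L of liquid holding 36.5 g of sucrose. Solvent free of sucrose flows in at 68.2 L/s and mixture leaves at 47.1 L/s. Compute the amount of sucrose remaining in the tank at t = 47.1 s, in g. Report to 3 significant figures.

Let m(t) be the amount of sucrose. Volume: V(t) = V₀ + (Q_in − Q_out) t = 803 + 21.100 t; V(47.1) = 1796.8 L.
Species balance (pure solvent in): dm/dt = −Q_out · m/V(t).
Separate: dm/m = −Q_out dt/V(t) ⇒ ln(m/m₀) = −(Q_out/(Q_in−Q_out)) ln(V/V₀).
m = m₀ (V₀/V)^(Q_out/(Q_in−Q_out)) = 36.5 × (803/1796.8)^(2.2322) = 6.0463 g.

6.05 g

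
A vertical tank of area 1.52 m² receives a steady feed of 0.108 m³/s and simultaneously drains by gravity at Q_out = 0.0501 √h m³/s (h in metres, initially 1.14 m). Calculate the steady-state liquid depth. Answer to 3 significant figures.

4.65 m

Accumulation of liquid (constant cross-section A): A dh/dt = Q_in − 0.0501 √h. At steady state dh/dt = 0:
Q_in = 0.0501 √h_ss ⇒ √h_ss = 0.108/0.0501 = 2.1557.
h_ss = 2.1557² = 4.6470 m. (Since h₀ = 1.14 m < h_ss, the level will rise toward this value.)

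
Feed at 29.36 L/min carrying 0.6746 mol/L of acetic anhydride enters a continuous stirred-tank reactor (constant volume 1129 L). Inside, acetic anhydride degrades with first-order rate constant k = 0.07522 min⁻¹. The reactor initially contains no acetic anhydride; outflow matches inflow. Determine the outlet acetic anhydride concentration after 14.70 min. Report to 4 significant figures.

Species balance: V dC/dt = Q C_in − Q C − k V C.
This is linear with rate a = Q/V + k = 0.101225 min⁻¹.
C_ss = Q C_in/(Q + kV) = 0.173308 mol/L; C(t) = C_ss + (C₀ − C_ss) e^(−a t).
C(14.70) = 0.173308 + (-0.173308)·e^(−0.101225·14.70) = 0.173308 + (-0.173308)·0.225821 = 0.134172 mol/L.

0.1342 mol/L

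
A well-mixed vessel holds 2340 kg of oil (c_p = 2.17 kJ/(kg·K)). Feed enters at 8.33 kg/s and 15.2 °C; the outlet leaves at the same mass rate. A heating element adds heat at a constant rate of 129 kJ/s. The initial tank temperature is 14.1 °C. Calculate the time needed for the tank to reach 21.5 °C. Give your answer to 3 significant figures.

Heat balance on the well-mixed liquid: M c_p dT/dt = ṁ c_p (T_in − T) + 129.
τ = M/ṁ = 280.91 s; T_ss = T_in + Q̇/(ṁ c_p) = 22.336 °C.
T(t) = T_ss + (T₀ − T_ss) e^(−t/τ). Set T = 21.5:
e^(−t/τ) = (21.5 − 22.336)/(14.1 − 22.336) = 0.10156
t = −280.91 · ln(0.10156) = 642.48 s.

642 s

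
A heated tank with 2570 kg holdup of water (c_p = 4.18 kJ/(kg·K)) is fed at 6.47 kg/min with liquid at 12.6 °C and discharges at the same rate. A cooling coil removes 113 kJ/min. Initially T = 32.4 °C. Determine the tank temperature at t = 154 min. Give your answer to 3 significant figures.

24.7 °C

First-law balance (no shaft work): M c_p dT/dt = ṁ c_p (T_in − T) − 113.
Rearrange: dT/dt = (T_ss − T)/τ with τ = M/ṁ = 397.22 min and T_ss = T_in − Q̇/(ṁ c_p) = 8.4217 °C.
This is linear first-order; T(t) = T_ss + (T₀ − T_ss) e^(−t/τ).
T(154) = 8.4217 + (23.978)·e^(−154/397.22) = 8.4217 + (23.978)·0.67862 = 24.694 °C.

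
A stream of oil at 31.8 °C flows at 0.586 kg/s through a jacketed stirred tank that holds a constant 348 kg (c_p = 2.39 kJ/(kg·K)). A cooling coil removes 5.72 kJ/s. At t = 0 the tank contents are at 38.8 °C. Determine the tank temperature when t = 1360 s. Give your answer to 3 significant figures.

28.8 °C

M c_p dT/dt = ṁ c_p (T_in − T) − Q̇.
Rearrange: dT/dt = (T_ss − T)/τ with τ = M/ṁ = 593.86 s and T_ss = T_in − Q̇/(ṁ c_p) = 27.716 °C.
This is linear first-order; T(t) = T_ss + (T₀ − T_ss) e^(−t/τ).
T(1360) = 27.716 + (11.084)·e^(−1360/593.86) = 27.716 + (11.084)·0.10125 = 28.838 °C.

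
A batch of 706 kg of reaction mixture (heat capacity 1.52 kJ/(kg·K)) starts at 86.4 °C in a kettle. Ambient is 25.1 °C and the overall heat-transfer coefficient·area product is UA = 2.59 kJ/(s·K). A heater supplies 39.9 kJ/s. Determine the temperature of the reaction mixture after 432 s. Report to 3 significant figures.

56.7 °C

First-law balance (no shaft work): M c_p dT/dt = −UA(T − T_amb) + Q̇.
dT/dt = (T_ss − T)/τ with T_ss = T_amb + Q̇/UA = 25.1 + 39.9/2.59 = 40.505 °C, τ = M c_p/UA = 706·1.52/2.59 = 414.33 s.
T approaches T_ss exponentially: T(t) = T_ss + (T₀ − T_ss) e^(−t/τ).
T(432) = 40.505 + (45.895)·0.35252 = 56.684 °C.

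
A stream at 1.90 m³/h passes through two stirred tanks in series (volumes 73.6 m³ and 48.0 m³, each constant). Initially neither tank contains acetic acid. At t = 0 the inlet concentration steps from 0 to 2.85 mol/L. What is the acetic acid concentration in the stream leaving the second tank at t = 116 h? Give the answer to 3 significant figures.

Time constants: τᵢ = Vᵢ/Q for each well-mixed tank.
τ₁ = 73.6/1.90 = 38.737 h; τ₂ = 48.0/1.90 = 25.263 h.
Solving the cascade with C₁(0)=C₂(0)=0 gives C₂(t) = C_in[1 − (τ₁ e^(−t/τ₁) − τ₂ e^(−t/τ₂))/(τ₁ − τ₂)].
At t = 116: e^(−t/τ₁) = 0.050058, e^(−t/τ₂) = 0.010136.
C₂ = 2.85·[1 − (38.737·0.050058 − 25.263·0.010136)/(13.474)] = 2.85·0.87509 = 2.4940 mol/L.

2.49 mol/L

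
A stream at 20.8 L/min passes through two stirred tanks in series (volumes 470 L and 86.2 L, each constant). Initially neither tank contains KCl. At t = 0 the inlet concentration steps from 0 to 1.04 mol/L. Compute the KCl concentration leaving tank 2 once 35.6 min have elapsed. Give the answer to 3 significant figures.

Each tank obeys Vᵢ dCᵢ/dt = Q(Cᵢ₋₁ − Cᵢ), so τᵢ = Vᵢ/Q.
τ₁ = 470/20.8 = 22.596 min; τ₂ = 86.2/20.8 = 4.1442 min.
Solving the cascade with C₁(0)=C₂(0)=0 gives C₂(t) = C_in[1 − (τ₁ e^(−t/τ₁) − τ₂ e^(−t/τ₂))/(τ₁ − τ₂)].
At t = 35.6: e^(−t/τ₁) = 0.20691, e^(−t/τ₂) = 0.00018591.
C₂ = 1.04·[1 − (22.596·0.20691 − 4.1442·0.00018591)/(18.452)] = 1.04·0.74667 = 0.77653 mol/L.

0.777 mol/L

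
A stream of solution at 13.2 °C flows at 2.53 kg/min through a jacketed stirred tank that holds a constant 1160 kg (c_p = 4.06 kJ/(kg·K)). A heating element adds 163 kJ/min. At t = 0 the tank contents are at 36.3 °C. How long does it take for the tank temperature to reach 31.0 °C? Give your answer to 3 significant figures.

605 min

Unsteady energy balance on the tank contents: M c_p dT/dt = ṁ c_p (T_in − T) + 163.
τ = M/ṁ = 458.50 min; T_ss = T_in + Q̇/(ṁ c_p) = 29.069 °C.
T(t) = T_ss + (T₀ − T_ss) e^(−t/τ). Set T = 31.0:
e^(−t/τ) = (31.0 − 29.069)/(36.3 − 29.069) = 0.26708
t = −458.50 · ln(0.26708) = 605.32 min.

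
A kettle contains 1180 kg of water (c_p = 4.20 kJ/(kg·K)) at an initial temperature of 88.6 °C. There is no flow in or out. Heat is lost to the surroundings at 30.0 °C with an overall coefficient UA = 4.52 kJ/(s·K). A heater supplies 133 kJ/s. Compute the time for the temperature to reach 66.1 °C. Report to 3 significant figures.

Unsteady energy balance on the tank contents: M c_p dT/dt = −UA(T − T_amb) + Q̇.
τ = M c_p/UA = 1096.5 s; T_ss = T_amb + Q̇/UA = 30.0 + 133/4.52 = 59.425 °C.
T(t) = T_ss + (T₀ − T_ss)e^(−t/τ); set T = 66.1:
t = −τ ln[(T − T_ss)/(T₀ − T_ss)] = −1096.5 · ln(0.22880) = 1617.2 s.

1620 s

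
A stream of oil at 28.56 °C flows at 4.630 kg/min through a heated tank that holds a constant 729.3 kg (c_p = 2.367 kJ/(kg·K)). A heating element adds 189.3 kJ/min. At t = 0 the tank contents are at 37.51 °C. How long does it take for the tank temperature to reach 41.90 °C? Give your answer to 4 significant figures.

118.1 min

M c_p dT/dt = ṁ c_p (T_in − T) + Q̇.
τ = M/ṁ = 157.516 min; T_ss = T_in + Q̇/(ṁ c_p) = 45.8331 °C.
T(t) = T_ss + (T₀ − T_ss) e^(−t/τ). Set T = 41.90:
e^(−t/τ) = (41.90 − 45.8331)/(37.51 − 45.8331) = 0.472555
t = −157.516 · ln(0.472555) = 118.074 min.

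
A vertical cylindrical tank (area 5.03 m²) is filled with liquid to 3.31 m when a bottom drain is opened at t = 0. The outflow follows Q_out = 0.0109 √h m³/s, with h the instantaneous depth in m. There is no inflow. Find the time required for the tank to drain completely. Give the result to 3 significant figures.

Volume balance on the tank: A dh/dt = −0.0109 √h.
Separate and integrate: 2(√h − √h₀) = −(0.0109/A) t.
Set h = 0: 2√h₀ = (0.0109/A) t_empty ⇒ t_empty = 2A√h₀/0.0109.
t_empty = 2·5.03·√3.31/0.0109 = 10.060·1.8193/0.0109 = 1679.1 s.

1680 s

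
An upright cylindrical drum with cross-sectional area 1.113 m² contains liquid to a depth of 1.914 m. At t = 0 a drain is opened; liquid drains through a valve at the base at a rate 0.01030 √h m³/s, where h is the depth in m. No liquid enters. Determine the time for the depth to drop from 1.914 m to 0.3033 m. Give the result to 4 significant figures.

180.0 s

Unsteady balance on liquid volume: A dh/dt = −0.01030 √h.
Separate and integrate: 2(√h − √h₀) = −(0.01030/A) t.
t = 2A(√h₀ − √h)/0.01030 = 2·1.113·(√1.914 − √0.3033)/0.01030
  = 2.22600 × (1.38347 − 0.550727) / 0.01030 = 179.970 s.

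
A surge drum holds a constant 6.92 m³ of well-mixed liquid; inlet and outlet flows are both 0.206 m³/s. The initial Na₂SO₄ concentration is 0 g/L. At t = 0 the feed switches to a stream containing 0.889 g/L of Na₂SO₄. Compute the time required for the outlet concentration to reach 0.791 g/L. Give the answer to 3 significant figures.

74.1 s

Transient balance on the dissolved component: V dC/dt = Q(C_in − C), so τ = V/Q = 33.592 s.
C(t) = C_in + (C₀ − C_in) e^(−t/τ). Set C = 0.791 and solve for t:
e^(−t/τ) = (C − C_in)/(C₀ − C_in) = (0.791 − 0.889)/(0 − 0.889) = 0.11024
t = −τ ln(…) = 33.592 × 2.2051 = 74.075 s.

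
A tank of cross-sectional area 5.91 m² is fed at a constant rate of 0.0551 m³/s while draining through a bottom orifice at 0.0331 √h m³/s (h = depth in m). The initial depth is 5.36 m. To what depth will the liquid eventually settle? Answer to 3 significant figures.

Level balance: A dh/dt = 0.0551 − 0.0331 √h. Setting dh/dt = 0:
Q_in = 0.0331 √h_ss ⇒ √h_ss = 0.0551/0.0331 = 1.6647.
h_ss = 1.6647² = 2.7711 m. (Since h₀ = 5.36 m > h_ss, the level will fall toward this value.)

2.77 m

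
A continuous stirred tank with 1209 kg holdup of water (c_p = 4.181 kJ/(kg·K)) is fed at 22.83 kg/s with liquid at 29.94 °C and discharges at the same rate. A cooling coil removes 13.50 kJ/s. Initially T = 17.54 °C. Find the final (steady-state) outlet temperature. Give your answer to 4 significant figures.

Unsteady energy balance on the tank contents: M c_p dT/dt = ṁ c_p (T_in − T) − 13.50.
At steady state dT/dt = 0 ⇒ T_ss = T_in − Q̇/(ṁ c_p) = 29.94 − 13.50/(22.83·4.181) = 29.7986 °C.

29.80 °C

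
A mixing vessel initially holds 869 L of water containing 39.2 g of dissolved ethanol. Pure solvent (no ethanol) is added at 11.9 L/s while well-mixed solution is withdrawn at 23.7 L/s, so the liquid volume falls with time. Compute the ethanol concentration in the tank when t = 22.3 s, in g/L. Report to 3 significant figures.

0.0314 g/L

Let m(t) be the amount of ethanol. Volume: V(t) = V₀ + (Q_in − Q_out) t = 869 − 11.800 t; V(22.3) = 605.86 L.
Species balance (pure solvent in): dm/dt = −Q_out · m/V(t).
dm/m = −Q_out dt/(V₀ − 11.800 t); integrating gives ln(m/m₀) = −(Q_out/(Q_in−Q_out)) ln(V/V₀).
m = m₀ (V₀/V)^(Q_out/(Q_in−Q_out)) = 39.2 × (869/605.86)^(-2.0085) = 18.996 g.
C = m/V = 18.996/605.86 = 0.031354 g/L.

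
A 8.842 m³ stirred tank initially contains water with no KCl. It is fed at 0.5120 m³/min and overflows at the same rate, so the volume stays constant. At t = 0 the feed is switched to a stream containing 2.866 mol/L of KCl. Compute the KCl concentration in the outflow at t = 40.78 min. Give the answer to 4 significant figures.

Accumulation = in − out for the solute gives V dC/dt = Q(C_in − C).
Rewrite as dC/dt + C/τ = C_in/τ, τ = V/Q = 17.2695 min.
This is linear first-order; C(t) = C_in + (C₀ − C_in) e^(−t/τ).
C(40.78) = 2.866 + (0 − 2.866)·e^(−40.78/17.2695) = 2.866 + (-2.86600)·0.0942896 = 2.59577 mol/L.

2.596 mol/L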